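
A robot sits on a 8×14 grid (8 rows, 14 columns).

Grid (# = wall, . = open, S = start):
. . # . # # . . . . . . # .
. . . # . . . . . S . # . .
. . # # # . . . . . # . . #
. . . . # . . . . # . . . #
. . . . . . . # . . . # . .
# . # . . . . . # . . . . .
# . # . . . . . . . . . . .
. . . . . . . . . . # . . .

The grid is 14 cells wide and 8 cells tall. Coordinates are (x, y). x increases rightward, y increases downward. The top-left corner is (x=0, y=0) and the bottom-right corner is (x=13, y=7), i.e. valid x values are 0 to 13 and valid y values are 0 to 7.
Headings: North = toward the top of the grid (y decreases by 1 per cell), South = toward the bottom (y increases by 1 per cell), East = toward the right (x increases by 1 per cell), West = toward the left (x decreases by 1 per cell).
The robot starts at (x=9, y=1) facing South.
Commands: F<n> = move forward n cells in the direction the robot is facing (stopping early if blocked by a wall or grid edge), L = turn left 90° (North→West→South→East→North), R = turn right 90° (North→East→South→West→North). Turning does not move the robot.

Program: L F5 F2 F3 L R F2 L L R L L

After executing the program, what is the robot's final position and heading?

Start: (x=9, y=1), facing South
  L: turn left, now facing East
  F5: move forward 1/5 (blocked), now at (x=10, y=1)
  F2: move forward 0/2 (blocked), now at (x=10, y=1)
  F3: move forward 0/3 (blocked), now at (x=10, y=1)
  L: turn left, now facing North
  R: turn right, now facing East
  F2: move forward 0/2 (blocked), now at (x=10, y=1)
  L: turn left, now facing North
  L: turn left, now facing West
  R: turn right, now facing North
  L: turn left, now facing West
  L: turn left, now facing South
Final: (x=10, y=1), facing South

Answer: Final position: (x=10, y=1), facing South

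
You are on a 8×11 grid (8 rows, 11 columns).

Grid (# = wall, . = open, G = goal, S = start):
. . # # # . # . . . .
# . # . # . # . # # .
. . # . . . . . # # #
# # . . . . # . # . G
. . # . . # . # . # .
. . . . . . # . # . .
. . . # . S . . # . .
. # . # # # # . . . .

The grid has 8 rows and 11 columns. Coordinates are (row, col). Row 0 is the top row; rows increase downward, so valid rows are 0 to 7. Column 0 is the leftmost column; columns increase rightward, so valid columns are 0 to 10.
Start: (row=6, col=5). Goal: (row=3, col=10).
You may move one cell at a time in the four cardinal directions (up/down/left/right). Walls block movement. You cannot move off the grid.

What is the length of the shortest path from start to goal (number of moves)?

BFS from (row=6, col=5) until reaching (row=3, col=10):
  Distance 0: (row=6, col=5)
  Distance 1: (row=5, col=5), (row=6, col=4), (row=6, col=6)
  Distance 2: (row=5, col=4), (row=6, col=7)
  Distance 3: (row=4, col=4), (row=5, col=3), (row=5, col=7), (row=7, col=7)
  Distance 4: (row=3, col=4), (row=4, col=3), (row=5, col=2), (row=7, col=8)
  Distance 5: (row=2, col=4), (row=3, col=3), (row=3, col=5), (row=5, col=1), (row=6, col=2), (row=7, col=9)
  Distance 6: (row=2, col=3), (row=2, col=5), (row=3, col=2), (row=4, col=1), (row=5, col=0), (row=6, col=1), (row=6, col=9), (row=7, col=2), (row=7, col=10)
  Distance 7: (row=1, col=3), (row=1, col=5), (row=2, col=6), (row=4, col=0), (row=5, col=9), (row=6, col=0), (row=6, col=10)
  Distance 8: (row=0, col=5), (row=2, col=7), (row=5, col=10), (row=7, col=0)
  Distance 9: (row=1, col=7), (row=3, col=7), (row=4, col=10)
  Distance 10: (row=0, col=7), (row=3, col=10)  <- goal reached here
One shortest path (10 moves): (row=6, col=5) -> (row=6, col=6) -> (row=6, col=7) -> (row=7, col=7) -> (row=7, col=8) -> (row=7, col=9) -> (row=7, col=10) -> (row=6, col=10) -> (row=5, col=10) -> (row=4, col=10) -> (row=3, col=10)

Answer: Shortest path length: 10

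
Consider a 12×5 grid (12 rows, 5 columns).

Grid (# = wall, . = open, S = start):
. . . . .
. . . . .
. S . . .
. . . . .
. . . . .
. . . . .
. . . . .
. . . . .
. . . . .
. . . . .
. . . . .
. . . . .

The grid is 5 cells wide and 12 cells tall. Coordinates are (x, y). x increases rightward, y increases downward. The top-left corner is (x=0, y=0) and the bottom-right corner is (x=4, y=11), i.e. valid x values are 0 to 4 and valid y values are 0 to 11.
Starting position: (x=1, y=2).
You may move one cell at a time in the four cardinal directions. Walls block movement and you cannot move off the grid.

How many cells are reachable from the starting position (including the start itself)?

BFS flood-fill from (x=1, y=2):
  Distance 0: (x=1, y=2)
  Distance 1: (x=1, y=1), (x=0, y=2), (x=2, y=2), (x=1, y=3)
  Distance 2: (x=1, y=0), (x=0, y=1), (x=2, y=1), (x=3, y=2), (x=0, y=3), (x=2, y=3), (x=1, y=4)
  Distance 3: (x=0, y=0), (x=2, y=0), (x=3, y=1), (x=4, y=2), (x=3, y=3), (x=0, y=4), (x=2, y=4), (x=1, y=5)
  Distance 4: (x=3, y=0), (x=4, y=1), (x=4, y=3), (x=3, y=4), (x=0, y=5), (x=2, y=5), (x=1, y=6)
  Distance 5: (x=4, y=0), (x=4, y=4), (x=3, y=5), (x=0, y=6), (x=2, y=6), (x=1, y=7)
  Distance 6: (x=4, y=5), (x=3, y=6), (x=0, y=7), (x=2, y=7), (x=1, y=8)
  Distance 7: (x=4, y=6), (x=3, y=7), (x=0, y=8), (x=2, y=8), (x=1, y=9)
  Distance 8: (x=4, y=7), (x=3, y=8), (x=0, y=9), (x=2, y=9), (x=1, y=10)
  Distance 9: (x=4, y=8), (x=3, y=9), (x=0, y=10), (x=2, y=10), (x=1, y=11)
  Distance 10: (x=4, y=9), (x=3, y=10), (x=0, y=11), (x=2, y=11)
  Distance 11: (x=4, y=10), (x=3, y=11)
  Distance 12: (x=4, y=11)
Total reachable: 60 (grid has 60 open cells total)

Answer: Reachable cells: 60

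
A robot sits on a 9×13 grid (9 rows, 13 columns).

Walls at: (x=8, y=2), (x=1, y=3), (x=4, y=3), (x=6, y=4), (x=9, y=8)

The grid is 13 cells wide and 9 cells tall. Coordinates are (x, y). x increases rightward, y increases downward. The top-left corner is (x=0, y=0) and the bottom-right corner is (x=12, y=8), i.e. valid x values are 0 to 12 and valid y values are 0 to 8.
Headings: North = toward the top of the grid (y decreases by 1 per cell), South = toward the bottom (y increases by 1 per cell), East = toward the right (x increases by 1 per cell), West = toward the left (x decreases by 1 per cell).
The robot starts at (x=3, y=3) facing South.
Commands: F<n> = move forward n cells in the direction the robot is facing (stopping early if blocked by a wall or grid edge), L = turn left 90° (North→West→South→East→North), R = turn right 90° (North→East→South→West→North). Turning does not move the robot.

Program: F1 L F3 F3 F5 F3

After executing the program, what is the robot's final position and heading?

Answer: Final position: (x=5, y=4), facing East

Derivation:
Start: (x=3, y=3), facing South
  F1: move forward 1, now at (x=3, y=4)
  L: turn left, now facing East
  F3: move forward 2/3 (blocked), now at (x=5, y=4)
  F3: move forward 0/3 (blocked), now at (x=5, y=4)
  F5: move forward 0/5 (blocked), now at (x=5, y=4)
  F3: move forward 0/3 (blocked), now at (x=5, y=4)
Final: (x=5, y=4), facing East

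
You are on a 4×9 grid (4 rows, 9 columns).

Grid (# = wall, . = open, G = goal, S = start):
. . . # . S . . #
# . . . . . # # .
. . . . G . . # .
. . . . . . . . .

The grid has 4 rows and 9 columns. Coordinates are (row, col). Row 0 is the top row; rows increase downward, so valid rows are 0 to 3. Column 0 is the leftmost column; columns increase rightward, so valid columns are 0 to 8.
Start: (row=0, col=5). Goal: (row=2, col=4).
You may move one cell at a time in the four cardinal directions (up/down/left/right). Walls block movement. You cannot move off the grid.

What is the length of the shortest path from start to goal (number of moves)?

BFS from (row=0, col=5) until reaching (row=2, col=4):
  Distance 0: (row=0, col=5)
  Distance 1: (row=0, col=4), (row=0, col=6), (row=1, col=5)
  Distance 2: (row=0, col=7), (row=1, col=4), (row=2, col=5)
  Distance 3: (row=1, col=3), (row=2, col=4), (row=2, col=6), (row=3, col=5)  <- goal reached here
One shortest path (3 moves): (row=0, col=5) -> (row=0, col=4) -> (row=1, col=4) -> (row=2, col=4)

Answer: Shortest path length: 3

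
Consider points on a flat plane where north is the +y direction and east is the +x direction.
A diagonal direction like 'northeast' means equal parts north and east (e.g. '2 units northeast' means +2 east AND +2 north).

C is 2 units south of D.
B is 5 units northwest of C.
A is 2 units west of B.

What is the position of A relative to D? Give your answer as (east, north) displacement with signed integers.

Answer: A is at (east=-7, north=3) relative to D.

Derivation:
Place D at the origin (east=0, north=0).
  C is 2 units south of D: delta (east=+0, north=-2); C at (east=0, north=-2).
  B is 5 units northwest of C: delta (east=-5, north=+5); B at (east=-5, north=3).
  A is 2 units west of B: delta (east=-2, north=+0); A at (east=-7, north=3).
Therefore A relative to D: (east=-7, north=3).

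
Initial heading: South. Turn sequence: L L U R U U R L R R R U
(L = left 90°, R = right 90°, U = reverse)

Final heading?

Start: South
  L (left (90° counter-clockwise)) -> East
  L (left (90° counter-clockwise)) -> North
  U (U-turn (180°)) -> South
  R (right (90° clockwise)) -> West
  U (U-turn (180°)) -> East
  U (U-turn (180°)) -> West
  R (right (90° clockwise)) -> North
  L (left (90° counter-clockwise)) -> West
  R (right (90° clockwise)) -> North
  R (right (90° clockwise)) -> East
  R (right (90° clockwise)) -> South
  U (U-turn (180°)) -> North
Final: North

Answer: Final heading: North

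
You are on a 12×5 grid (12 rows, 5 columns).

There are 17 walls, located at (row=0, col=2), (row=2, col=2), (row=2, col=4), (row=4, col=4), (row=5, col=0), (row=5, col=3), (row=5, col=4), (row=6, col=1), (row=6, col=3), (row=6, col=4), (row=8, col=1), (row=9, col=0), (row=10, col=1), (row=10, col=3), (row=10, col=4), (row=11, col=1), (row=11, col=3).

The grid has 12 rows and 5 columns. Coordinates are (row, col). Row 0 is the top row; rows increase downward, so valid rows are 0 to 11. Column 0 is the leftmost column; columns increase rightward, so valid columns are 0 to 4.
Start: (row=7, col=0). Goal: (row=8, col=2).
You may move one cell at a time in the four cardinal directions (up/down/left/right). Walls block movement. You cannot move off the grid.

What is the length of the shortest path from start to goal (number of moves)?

BFS from (row=7, col=0) until reaching (row=8, col=2):
  Distance 0: (row=7, col=0)
  Distance 1: (row=6, col=0), (row=7, col=1), (row=8, col=0)
  Distance 2: (row=7, col=2)
  Distance 3: (row=6, col=2), (row=7, col=3), (row=8, col=2)  <- goal reached here
One shortest path (3 moves): (row=7, col=0) -> (row=7, col=1) -> (row=7, col=2) -> (row=8, col=2)

Answer: Shortest path length: 3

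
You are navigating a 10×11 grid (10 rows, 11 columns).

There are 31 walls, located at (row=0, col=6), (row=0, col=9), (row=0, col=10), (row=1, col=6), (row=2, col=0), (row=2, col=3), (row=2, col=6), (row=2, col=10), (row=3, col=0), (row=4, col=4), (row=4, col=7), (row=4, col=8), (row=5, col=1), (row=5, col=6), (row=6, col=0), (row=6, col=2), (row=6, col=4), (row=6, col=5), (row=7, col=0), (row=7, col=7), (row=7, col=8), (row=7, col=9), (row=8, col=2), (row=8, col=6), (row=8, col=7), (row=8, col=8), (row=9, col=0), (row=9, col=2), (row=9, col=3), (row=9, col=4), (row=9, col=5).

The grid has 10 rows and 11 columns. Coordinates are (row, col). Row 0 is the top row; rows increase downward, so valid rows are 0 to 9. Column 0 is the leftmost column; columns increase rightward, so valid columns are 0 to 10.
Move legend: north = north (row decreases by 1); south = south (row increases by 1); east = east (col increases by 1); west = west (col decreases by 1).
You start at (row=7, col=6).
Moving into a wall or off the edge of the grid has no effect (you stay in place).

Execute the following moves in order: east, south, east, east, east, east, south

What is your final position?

Answer: Final position: (row=7, col=6)

Derivation:
Start: (row=7, col=6)
  east (east): blocked, stay at (row=7, col=6)
  south (south): blocked, stay at (row=7, col=6)
  [×4]east (east): blocked, stay at (row=7, col=6)
  south (south): blocked, stay at (row=7, col=6)
Final: (row=7, col=6)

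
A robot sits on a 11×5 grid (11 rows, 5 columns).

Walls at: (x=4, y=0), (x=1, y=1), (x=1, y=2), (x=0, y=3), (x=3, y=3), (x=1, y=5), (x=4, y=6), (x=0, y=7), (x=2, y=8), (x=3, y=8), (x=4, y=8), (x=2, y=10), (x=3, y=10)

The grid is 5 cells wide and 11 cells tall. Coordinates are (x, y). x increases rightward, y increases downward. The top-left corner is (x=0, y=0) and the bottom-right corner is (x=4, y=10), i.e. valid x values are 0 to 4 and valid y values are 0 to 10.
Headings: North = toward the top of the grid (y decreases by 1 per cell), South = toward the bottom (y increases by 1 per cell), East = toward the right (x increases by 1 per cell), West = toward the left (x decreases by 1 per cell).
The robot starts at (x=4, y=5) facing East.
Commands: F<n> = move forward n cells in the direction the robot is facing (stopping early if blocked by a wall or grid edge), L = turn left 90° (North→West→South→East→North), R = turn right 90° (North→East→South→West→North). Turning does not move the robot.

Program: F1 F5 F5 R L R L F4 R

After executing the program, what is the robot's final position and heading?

Start: (x=4, y=5), facing East
  F1: move forward 0/1 (blocked), now at (x=4, y=5)
  F5: move forward 0/5 (blocked), now at (x=4, y=5)
  F5: move forward 0/5 (blocked), now at (x=4, y=5)
  R: turn right, now facing South
  L: turn left, now facing East
  R: turn right, now facing South
  L: turn left, now facing East
  F4: move forward 0/4 (blocked), now at (x=4, y=5)
  R: turn right, now facing South
Final: (x=4, y=5), facing South

Answer: Final position: (x=4, y=5), facing South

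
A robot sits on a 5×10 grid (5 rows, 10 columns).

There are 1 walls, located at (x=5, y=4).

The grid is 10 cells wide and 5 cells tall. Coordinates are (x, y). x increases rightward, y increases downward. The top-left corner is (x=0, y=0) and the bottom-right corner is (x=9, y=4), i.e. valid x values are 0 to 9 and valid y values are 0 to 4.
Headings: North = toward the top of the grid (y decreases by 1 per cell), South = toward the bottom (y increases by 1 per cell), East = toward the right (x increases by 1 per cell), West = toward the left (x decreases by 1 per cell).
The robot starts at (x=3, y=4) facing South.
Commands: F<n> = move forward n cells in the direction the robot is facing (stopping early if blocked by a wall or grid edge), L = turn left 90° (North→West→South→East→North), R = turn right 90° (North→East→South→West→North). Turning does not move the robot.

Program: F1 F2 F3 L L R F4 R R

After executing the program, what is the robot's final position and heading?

Start: (x=3, y=4), facing South
  F1: move forward 0/1 (blocked), now at (x=3, y=4)
  F2: move forward 0/2 (blocked), now at (x=3, y=4)
  F3: move forward 0/3 (blocked), now at (x=3, y=4)
  L: turn left, now facing East
  L: turn left, now facing North
  R: turn right, now facing East
  F4: move forward 1/4 (blocked), now at (x=4, y=4)
  R: turn right, now facing South
  R: turn right, now facing West
Final: (x=4, y=4), facing West

Answer: Final position: (x=4, y=4), facing West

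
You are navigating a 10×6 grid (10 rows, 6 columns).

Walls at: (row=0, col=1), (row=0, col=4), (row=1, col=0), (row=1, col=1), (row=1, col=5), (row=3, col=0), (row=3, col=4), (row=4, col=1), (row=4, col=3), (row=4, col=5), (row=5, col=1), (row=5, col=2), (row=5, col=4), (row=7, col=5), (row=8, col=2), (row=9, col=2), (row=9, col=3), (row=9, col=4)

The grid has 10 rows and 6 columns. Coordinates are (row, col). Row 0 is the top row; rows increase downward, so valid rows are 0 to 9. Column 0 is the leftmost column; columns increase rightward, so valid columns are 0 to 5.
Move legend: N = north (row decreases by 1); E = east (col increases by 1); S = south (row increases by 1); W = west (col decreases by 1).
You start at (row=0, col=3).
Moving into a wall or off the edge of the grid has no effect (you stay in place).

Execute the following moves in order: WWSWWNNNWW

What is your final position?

Start: (row=0, col=3)
  W (west): (row=0, col=3) -> (row=0, col=2)
  W (west): blocked, stay at (row=0, col=2)
  S (south): (row=0, col=2) -> (row=1, col=2)
  W (west): blocked, stay at (row=1, col=2)
  W (west): blocked, stay at (row=1, col=2)
  N (north): (row=1, col=2) -> (row=0, col=2)
  N (north): blocked, stay at (row=0, col=2)
  N (north): blocked, stay at (row=0, col=2)
  W (west): blocked, stay at (row=0, col=2)
  W (west): blocked, stay at (row=0, col=2)
Final: (row=0, col=2)

Answer: Final position: (row=0, col=2)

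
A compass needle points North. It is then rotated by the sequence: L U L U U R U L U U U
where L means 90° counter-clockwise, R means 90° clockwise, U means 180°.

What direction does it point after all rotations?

Answer: Final heading: North

Derivation:
Start: North
  L (left (90° counter-clockwise)) -> West
  U (U-turn (180°)) -> East
  L (left (90° counter-clockwise)) -> North
  U (U-turn (180°)) -> South
  U (U-turn (180°)) -> North
  R (right (90° clockwise)) -> East
  U (U-turn (180°)) -> West
  L (left (90° counter-clockwise)) -> South
  U (U-turn (180°)) -> North
  U (U-turn (180°)) -> South
  U (U-turn (180°)) -> North
Final: North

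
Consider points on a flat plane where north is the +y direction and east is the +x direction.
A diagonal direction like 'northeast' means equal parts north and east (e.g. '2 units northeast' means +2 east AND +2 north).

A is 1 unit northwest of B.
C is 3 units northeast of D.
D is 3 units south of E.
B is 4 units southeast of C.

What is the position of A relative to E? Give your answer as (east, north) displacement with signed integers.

Place E at the origin (east=0, north=0).
  D is 3 units south of E: delta (east=+0, north=-3); D at (east=0, north=-3).
  C is 3 units northeast of D: delta (east=+3, north=+3); C at (east=3, north=0).
  B is 4 units southeast of C: delta (east=+4, north=-4); B at (east=7, north=-4).
  A is 1 unit northwest of B: delta (east=-1, north=+1); A at (east=6, north=-3).
Therefore A relative to E: (east=6, north=-3).

Answer: A is at (east=6, north=-3) relative to E.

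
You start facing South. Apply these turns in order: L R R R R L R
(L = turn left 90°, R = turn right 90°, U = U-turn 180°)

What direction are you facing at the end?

Start: South
  L (left (90° counter-clockwise)) -> East
  R (right (90° clockwise)) -> South
  R (right (90° clockwise)) -> West
  R (right (90° clockwise)) -> North
  R (right (90° clockwise)) -> East
  L (left (90° counter-clockwise)) -> North
  R (right (90° clockwise)) -> East
Final: East

Answer: Final heading: East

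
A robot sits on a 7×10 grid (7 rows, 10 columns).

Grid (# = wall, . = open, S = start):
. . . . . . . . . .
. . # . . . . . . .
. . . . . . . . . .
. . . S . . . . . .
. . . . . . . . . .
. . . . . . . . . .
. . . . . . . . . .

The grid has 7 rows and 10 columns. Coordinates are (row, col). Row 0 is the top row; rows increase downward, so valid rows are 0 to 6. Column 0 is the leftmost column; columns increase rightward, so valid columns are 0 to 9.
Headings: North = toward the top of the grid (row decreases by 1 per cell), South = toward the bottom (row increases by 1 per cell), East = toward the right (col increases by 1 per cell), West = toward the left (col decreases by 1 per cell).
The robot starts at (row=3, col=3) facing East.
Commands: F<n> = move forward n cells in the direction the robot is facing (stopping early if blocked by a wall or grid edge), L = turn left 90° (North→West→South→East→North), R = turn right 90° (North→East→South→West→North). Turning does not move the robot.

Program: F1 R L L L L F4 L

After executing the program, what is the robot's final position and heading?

Start: (row=3, col=3), facing East
  F1: move forward 1, now at (row=3, col=4)
  R: turn right, now facing South
  L: turn left, now facing East
  L: turn left, now facing North
  L: turn left, now facing West
  L: turn left, now facing South
  F4: move forward 3/4 (blocked), now at (row=6, col=4)
  L: turn left, now facing East
Final: (row=6, col=4), facing East

Answer: Final position: (row=6, col=4), facing East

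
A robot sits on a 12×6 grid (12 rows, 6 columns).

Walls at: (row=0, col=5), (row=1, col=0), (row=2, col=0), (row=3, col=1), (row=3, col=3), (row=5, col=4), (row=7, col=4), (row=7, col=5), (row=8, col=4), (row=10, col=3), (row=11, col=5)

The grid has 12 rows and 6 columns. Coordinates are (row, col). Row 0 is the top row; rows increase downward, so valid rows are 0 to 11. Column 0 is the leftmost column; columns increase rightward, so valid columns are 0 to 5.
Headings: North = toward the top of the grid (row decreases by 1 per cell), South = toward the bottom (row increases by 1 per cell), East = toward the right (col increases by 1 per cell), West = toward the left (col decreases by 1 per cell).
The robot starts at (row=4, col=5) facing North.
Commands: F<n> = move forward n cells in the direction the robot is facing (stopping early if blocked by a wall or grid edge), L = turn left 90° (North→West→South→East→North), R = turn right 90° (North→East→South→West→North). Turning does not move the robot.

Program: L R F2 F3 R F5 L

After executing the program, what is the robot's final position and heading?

Answer: Final position: (row=1, col=5), facing North

Derivation:
Start: (row=4, col=5), facing North
  L: turn left, now facing West
  R: turn right, now facing North
  F2: move forward 2, now at (row=2, col=5)
  F3: move forward 1/3 (blocked), now at (row=1, col=5)
  R: turn right, now facing East
  F5: move forward 0/5 (blocked), now at (row=1, col=5)
  L: turn left, now facing North
Final: (row=1, col=5), facing North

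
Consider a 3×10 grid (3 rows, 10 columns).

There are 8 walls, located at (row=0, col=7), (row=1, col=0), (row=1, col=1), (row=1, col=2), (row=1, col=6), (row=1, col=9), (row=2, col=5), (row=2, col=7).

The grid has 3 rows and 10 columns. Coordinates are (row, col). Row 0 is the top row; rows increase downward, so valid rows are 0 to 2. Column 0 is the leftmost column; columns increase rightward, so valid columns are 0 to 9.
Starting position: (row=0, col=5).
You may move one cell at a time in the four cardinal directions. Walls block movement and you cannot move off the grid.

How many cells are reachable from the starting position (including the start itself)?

Answer: Reachable cells: 15

Derivation:
BFS flood-fill from (row=0, col=5):
  Distance 0: (row=0, col=5)
  Distance 1: (row=0, col=4), (row=0, col=6), (row=1, col=5)
  Distance 2: (row=0, col=3), (row=1, col=4)
  Distance 3: (row=0, col=2), (row=1, col=3), (row=2, col=4)
  Distance 4: (row=0, col=1), (row=2, col=3)
  Distance 5: (row=0, col=0), (row=2, col=2)
  Distance 6: (row=2, col=1)
  Distance 7: (row=2, col=0)
Total reachable: 15 (grid has 22 open cells total)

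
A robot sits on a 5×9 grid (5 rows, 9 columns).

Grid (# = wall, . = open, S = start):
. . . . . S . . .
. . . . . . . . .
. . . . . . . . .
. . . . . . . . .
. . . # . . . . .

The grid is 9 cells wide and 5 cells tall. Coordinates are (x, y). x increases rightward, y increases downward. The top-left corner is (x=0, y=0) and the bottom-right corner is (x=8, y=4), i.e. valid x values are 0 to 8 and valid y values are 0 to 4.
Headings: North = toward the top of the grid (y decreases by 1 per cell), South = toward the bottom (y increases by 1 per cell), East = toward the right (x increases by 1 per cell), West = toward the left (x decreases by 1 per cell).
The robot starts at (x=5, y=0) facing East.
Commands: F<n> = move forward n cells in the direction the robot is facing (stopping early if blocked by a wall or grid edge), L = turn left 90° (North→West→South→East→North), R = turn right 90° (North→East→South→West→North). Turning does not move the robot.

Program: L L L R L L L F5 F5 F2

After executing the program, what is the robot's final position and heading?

Answer: Final position: (x=5, y=0), facing North

Derivation:
Start: (x=5, y=0), facing East
  L: turn left, now facing North
  L: turn left, now facing West
  L: turn left, now facing South
  R: turn right, now facing West
  L: turn left, now facing South
  L: turn left, now facing East
  L: turn left, now facing North
  F5: move forward 0/5 (blocked), now at (x=5, y=0)
  F5: move forward 0/5 (blocked), now at (x=5, y=0)
  F2: move forward 0/2 (blocked), now at (x=5, y=0)
Final: (x=5, y=0), facing North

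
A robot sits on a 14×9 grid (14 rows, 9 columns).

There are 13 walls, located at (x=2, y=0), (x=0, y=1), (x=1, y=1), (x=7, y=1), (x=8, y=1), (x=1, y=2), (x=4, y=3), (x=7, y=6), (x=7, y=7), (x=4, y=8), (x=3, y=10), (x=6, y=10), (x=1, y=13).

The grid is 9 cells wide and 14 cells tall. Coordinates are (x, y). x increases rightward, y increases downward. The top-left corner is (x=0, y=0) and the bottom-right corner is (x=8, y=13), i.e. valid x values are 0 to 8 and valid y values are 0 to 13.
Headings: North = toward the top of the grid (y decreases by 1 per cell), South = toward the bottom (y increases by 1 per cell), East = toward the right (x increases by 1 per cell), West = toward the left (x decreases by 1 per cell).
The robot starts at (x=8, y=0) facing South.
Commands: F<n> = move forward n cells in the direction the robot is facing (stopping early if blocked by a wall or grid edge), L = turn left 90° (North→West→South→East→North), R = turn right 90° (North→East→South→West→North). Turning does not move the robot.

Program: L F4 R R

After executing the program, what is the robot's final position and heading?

Answer: Final position: (x=8, y=0), facing West

Derivation:
Start: (x=8, y=0), facing South
  L: turn left, now facing East
  F4: move forward 0/4 (blocked), now at (x=8, y=0)
  R: turn right, now facing South
  R: turn right, now facing West
Final: (x=8, y=0), facing West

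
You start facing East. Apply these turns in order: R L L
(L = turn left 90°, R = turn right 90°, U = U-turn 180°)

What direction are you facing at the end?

Answer: Final heading: North

Derivation:
Start: East
  R (right (90° clockwise)) -> South
  L (left (90° counter-clockwise)) -> East
  L (left (90° counter-clockwise)) -> North
Final: North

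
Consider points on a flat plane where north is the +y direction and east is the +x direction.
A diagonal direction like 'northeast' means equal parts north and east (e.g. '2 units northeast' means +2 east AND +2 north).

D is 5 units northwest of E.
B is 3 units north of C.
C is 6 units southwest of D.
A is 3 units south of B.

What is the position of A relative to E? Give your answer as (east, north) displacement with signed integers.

Answer: A is at (east=-11, north=-1) relative to E.

Derivation:
Place E at the origin (east=0, north=0).
  D is 5 units northwest of E: delta (east=-5, north=+5); D at (east=-5, north=5).
  C is 6 units southwest of D: delta (east=-6, north=-6); C at (east=-11, north=-1).
  B is 3 units north of C: delta (east=+0, north=+3); B at (east=-11, north=2).
  A is 3 units south of B: delta (east=+0, north=-3); A at (east=-11, north=-1).
Therefore A relative to E: (east=-11, north=-1).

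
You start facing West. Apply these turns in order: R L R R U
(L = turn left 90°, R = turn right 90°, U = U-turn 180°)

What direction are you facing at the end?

Start: West
  R (right (90° clockwise)) -> North
  L (left (90° counter-clockwise)) -> West
  R (right (90° clockwise)) -> North
  R (right (90° clockwise)) -> East
  U (U-turn (180°)) -> West
Final: West

Answer: Final heading: West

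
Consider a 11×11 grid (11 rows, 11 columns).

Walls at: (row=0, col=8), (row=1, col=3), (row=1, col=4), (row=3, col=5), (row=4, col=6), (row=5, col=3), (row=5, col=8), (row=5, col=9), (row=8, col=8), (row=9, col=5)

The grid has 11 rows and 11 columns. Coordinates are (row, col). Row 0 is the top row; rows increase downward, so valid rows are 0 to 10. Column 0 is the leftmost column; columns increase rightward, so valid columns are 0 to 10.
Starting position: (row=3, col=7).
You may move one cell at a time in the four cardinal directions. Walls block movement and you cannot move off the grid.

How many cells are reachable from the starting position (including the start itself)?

Answer: Reachable cells: 111

Derivation:
BFS flood-fill from (row=3, col=7):
  Distance 0: (row=3, col=7)
  Distance 1: (row=2, col=7), (row=3, col=6), (row=3, col=8), (row=4, col=7)
  Distance 2: (row=1, col=7), (row=2, col=6), (row=2, col=8), (row=3, col=9), (row=4, col=8), (row=5, col=7)
  Distance 3: (row=0, col=7), (row=1, col=6), (row=1, col=8), (row=2, col=5), (row=2, col=9), (row=3, col=10), (row=4, col=9), (row=5, col=6), (row=6, col=7)
  Distance 4: (row=0, col=6), (row=1, col=5), (row=1, col=9), (row=2, col=4), (row=2, col=10), (row=4, col=10), (row=5, col=5), (row=6, col=6), (row=6, col=8), (row=7, col=7)
  Distance 5: (row=0, col=5), (row=0, col=9), (row=1, col=10), (row=2, col=3), (row=3, col=4), (row=4, col=5), (row=5, col=4), (row=5, col=10), (row=6, col=5), (row=6, col=9), (row=7, col=6), (row=7, col=8), (row=8, col=7)
  Distance 6: (row=0, col=4), (row=0, col=10), (row=2, col=2), (row=3, col=3), (row=4, col=4), (row=6, col=4), (row=6, col=10), (row=7, col=5), (row=7, col=9), (row=8, col=6), (row=9, col=7)
  Distance 7: (row=0, col=3), (row=1, col=2), (row=2, col=1), (row=3, col=2), (row=4, col=3), (row=6, col=3), (row=7, col=4), (row=7, col=10), (row=8, col=5), (row=8, col=9), (row=9, col=6), (row=9, col=8), (row=10, col=7)
  Distance 8: (row=0, col=2), (row=1, col=1), (row=2, col=0), (row=3, col=1), (row=4, col=2), (row=6, col=2), (row=7, col=3), (row=8, col=4), (row=8, col=10), (row=9, col=9), (row=10, col=6), (row=10, col=8)
  Distance 9: (row=0, col=1), (row=1, col=0), (row=3, col=0), (row=4, col=1), (row=5, col=2), (row=6, col=1), (row=7, col=2), (row=8, col=3), (row=9, col=4), (row=9, col=10), (row=10, col=5), (row=10, col=9)
  Distance 10: (row=0, col=0), (row=4, col=0), (row=5, col=1), (row=6, col=0), (row=7, col=1), (row=8, col=2), (row=9, col=3), (row=10, col=4), (row=10, col=10)
  Distance 11: (row=5, col=0), (row=7, col=0), (row=8, col=1), (row=9, col=2), (row=10, col=3)
  Distance 12: (row=8, col=0), (row=9, col=1), (row=10, col=2)
  Distance 13: (row=9, col=0), (row=10, col=1)
  Distance 14: (row=10, col=0)
Total reachable: 111 (grid has 111 open cells total)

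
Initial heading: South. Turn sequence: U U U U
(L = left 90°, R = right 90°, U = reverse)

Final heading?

Answer: Final heading: South

Derivation:
Start: South
  U (U-turn (180°)) -> North
  U (U-turn (180°)) -> South
  U (U-turn (180°)) -> North
  U (U-turn (180°)) -> South
Final: South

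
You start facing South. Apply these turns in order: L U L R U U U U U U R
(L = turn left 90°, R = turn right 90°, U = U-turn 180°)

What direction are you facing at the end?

Answer: Final heading: North

Derivation:
Start: South
  L (left (90° counter-clockwise)) -> East
  U (U-turn (180°)) -> West
  L (left (90° counter-clockwise)) -> South
  R (right (90° clockwise)) -> West
  U (U-turn (180°)) -> East
  U (U-turn (180°)) -> West
  U (U-turn (180°)) -> East
  U (U-turn (180°)) -> West
  U (U-turn (180°)) -> East
  U (U-turn (180°)) -> West
  R (right (90° clockwise)) -> North
Final: North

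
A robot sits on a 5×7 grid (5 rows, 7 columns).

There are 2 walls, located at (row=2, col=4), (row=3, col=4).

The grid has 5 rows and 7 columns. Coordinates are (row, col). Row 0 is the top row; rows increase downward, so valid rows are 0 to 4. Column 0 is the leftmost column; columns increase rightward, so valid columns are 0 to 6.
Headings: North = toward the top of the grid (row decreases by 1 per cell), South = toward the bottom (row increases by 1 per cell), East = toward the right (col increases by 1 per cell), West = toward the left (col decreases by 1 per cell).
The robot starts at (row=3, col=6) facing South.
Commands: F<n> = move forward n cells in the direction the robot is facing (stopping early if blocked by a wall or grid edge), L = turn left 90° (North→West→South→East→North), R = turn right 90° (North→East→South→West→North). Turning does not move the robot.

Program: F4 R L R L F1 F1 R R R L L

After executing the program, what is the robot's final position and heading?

Start: (row=3, col=6), facing South
  F4: move forward 1/4 (blocked), now at (row=4, col=6)
  R: turn right, now facing West
  L: turn left, now facing South
  R: turn right, now facing West
  L: turn left, now facing South
  F1: move forward 0/1 (blocked), now at (row=4, col=6)
  F1: move forward 0/1 (blocked), now at (row=4, col=6)
  R: turn right, now facing West
  R: turn right, now facing North
  R: turn right, now facing East
  L: turn left, now facing North
  L: turn left, now facing West
Final: (row=4, col=6), facing West

Answer: Final position: (row=4, col=6), facing West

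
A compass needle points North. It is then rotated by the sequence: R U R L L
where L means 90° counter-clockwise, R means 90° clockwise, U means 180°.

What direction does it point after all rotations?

Start: North
  R (right (90° clockwise)) -> East
  U (U-turn (180°)) -> West
  R (right (90° clockwise)) -> North
  L (left (90° counter-clockwise)) -> West
  L (left (90° counter-clockwise)) -> South
Final: South

Answer: Final heading: South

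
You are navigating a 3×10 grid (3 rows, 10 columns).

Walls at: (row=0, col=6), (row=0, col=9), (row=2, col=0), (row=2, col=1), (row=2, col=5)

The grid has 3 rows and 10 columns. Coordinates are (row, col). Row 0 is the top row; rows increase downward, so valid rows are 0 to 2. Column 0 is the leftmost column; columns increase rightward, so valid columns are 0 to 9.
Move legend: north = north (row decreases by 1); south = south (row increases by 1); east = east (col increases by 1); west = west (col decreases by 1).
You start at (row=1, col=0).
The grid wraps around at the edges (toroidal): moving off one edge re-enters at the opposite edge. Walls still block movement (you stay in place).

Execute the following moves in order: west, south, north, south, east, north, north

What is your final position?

Answer: Final position: (row=1, col=9)

Derivation:
Start: (row=1, col=0)
  west (west): (row=1, col=0) -> (row=1, col=9)
  south (south): (row=1, col=9) -> (row=2, col=9)
  north (north): (row=2, col=9) -> (row=1, col=9)
  south (south): (row=1, col=9) -> (row=2, col=9)
  east (east): blocked, stay at (row=2, col=9)
  north (north): (row=2, col=9) -> (row=1, col=9)
  north (north): blocked, stay at (row=1, col=9)
Final: (row=1, col=9)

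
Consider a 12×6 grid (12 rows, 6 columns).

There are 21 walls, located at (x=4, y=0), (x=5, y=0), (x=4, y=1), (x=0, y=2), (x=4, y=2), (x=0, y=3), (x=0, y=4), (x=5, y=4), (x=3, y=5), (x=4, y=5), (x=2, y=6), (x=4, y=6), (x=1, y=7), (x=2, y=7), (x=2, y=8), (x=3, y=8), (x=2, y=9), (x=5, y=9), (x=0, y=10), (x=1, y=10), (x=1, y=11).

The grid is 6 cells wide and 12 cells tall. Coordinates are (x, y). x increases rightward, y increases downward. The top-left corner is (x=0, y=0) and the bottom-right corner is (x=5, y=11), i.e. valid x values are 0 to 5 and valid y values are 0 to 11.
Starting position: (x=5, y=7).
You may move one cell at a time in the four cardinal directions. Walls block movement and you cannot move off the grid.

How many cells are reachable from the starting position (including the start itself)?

Answer: Reachable cells: 18

Derivation:
BFS flood-fill from (x=5, y=7):
  Distance 0: (x=5, y=7)
  Distance 1: (x=5, y=6), (x=4, y=7), (x=5, y=8)
  Distance 2: (x=5, y=5), (x=3, y=7), (x=4, y=8)
  Distance 3: (x=3, y=6), (x=4, y=9)
  Distance 4: (x=3, y=9), (x=4, y=10)
  Distance 5: (x=3, y=10), (x=5, y=10), (x=4, y=11)
  Distance 6: (x=2, y=10), (x=3, y=11), (x=5, y=11)
  Distance 7: (x=2, y=11)
Total reachable: 18 (grid has 51 open cells total)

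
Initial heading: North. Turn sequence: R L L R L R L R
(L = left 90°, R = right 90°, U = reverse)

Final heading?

Answer: Final heading: North

Derivation:
Start: North
  R (right (90° clockwise)) -> East
  L (left (90° counter-clockwise)) -> North
  L (left (90° counter-clockwise)) -> West
  R (right (90° clockwise)) -> North
  L (left (90° counter-clockwise)) -> West
  R (right (90° clockwise)) -> North
  L (left (90° counter-clockwise)) -> West
  R (right (90° clockwise)) -> North
Final: North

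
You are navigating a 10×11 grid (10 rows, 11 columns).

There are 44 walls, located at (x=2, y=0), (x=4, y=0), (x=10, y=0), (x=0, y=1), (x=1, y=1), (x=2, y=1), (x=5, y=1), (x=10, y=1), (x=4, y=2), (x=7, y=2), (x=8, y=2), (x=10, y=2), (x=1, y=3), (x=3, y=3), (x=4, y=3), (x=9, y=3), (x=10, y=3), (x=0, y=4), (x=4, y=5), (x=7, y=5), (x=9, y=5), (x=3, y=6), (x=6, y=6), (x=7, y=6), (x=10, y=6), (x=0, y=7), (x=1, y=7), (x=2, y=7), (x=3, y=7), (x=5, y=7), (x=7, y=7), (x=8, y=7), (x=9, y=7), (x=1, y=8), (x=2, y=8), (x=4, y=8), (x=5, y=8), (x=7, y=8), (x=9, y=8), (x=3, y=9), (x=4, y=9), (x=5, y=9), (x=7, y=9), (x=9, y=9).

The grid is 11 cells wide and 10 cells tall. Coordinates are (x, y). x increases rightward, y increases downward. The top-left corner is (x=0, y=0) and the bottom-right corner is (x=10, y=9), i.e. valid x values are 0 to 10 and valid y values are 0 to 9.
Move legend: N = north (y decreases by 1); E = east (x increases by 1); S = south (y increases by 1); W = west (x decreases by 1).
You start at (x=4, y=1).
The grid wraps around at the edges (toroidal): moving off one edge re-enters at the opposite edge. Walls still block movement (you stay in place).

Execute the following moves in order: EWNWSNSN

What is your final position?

Start: (x=4, y=1)
  E (east): blocked, stay at (x=4, y=1)
  W (west): (x=4, y=1) -> (x=3, y=1)
  N (north): (x=3, y=1) -> (x=3, y=0)
  W (west): blocked, stay at (x=3, y=0)
  S (south): (x=3, y=0) -> (x=3, y=1)
  N (north): (x=3, y=1) -> (x=3, y=0)
  S (south): (x=3, y=0) -> (x=3, y=1)
  N (north): (x=3, y=1) -> (x=3, y=0)
Final: (x=3, y=0)

Answer: Final position: (x=3, y=0)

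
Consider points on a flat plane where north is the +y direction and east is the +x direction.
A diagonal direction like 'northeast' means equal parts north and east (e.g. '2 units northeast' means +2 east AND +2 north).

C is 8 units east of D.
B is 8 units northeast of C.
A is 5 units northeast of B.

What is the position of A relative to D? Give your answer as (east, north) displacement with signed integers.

Place D at the origin (east=0, north=0).
  C is 8 units east of D: delta (east=+8, north=+0); C at (east=8, north=0).
  B is 8 units northeast of C: delta (east=+8, north=+8); B at (east=16, north=8).
  A is 5 units northeast of B: delta (east=+5, north=+5); A at (east=21, north=13).
Therefore A relative to D: (east=21, north=13).

Answer: A is at (east=21, north=13) relative to D.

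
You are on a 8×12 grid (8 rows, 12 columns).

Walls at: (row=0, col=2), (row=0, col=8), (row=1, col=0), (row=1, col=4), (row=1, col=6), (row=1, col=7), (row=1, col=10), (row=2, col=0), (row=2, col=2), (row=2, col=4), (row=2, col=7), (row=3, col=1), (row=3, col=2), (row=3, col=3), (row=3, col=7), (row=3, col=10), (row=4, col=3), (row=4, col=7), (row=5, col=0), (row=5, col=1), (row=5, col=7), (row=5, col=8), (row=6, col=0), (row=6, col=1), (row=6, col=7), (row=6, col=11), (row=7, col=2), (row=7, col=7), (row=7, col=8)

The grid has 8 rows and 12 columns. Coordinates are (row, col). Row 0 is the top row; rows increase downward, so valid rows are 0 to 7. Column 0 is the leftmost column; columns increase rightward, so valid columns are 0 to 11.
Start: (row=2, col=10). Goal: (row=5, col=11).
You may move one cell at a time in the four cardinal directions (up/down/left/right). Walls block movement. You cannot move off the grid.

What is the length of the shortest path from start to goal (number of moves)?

BFS from (row=2, col=10) until reaching (row=5, col=11):
  Distance 0: (row=2, col=10)
  Distance 1: (row=2, col=9), (row=2, col=11)
  Distance 2: (row=1, col=9), (row=1, col=11), (row=2, col=8), (row=3, col=9), (row=3, col=11)
  Distance 3: (row=0, col=9), (row=0, col=11), (row=1, col=8), (row=3, col=8), (row=4, col=9), (row=4, col=11)
  Distance 4: (row=0, col=10), (row=4, col=8), (row=4, col=10), (row=5, col=9), (row=5, col=11)  <- goal reached here
One shortest path (4 moves): (row=2, col=10) -> (row=2, col=11) -> (row=3, col=11) -> (row=4, col=11) -> (row=5, col=11)

Answer: Shortest path length: 4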